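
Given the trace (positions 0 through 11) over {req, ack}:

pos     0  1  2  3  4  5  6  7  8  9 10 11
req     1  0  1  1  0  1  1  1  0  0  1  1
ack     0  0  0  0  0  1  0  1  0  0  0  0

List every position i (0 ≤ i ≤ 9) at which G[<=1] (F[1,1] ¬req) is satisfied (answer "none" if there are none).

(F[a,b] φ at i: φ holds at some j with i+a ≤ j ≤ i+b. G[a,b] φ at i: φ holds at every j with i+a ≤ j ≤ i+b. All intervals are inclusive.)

7

Evaluate at each i in [0,9]:
  i=0: ✗ (fails at j=1)
  i=1: ✗ (fails at j=1)
  i=2: ✗ (fails at j=2)
  i=3: ✗ (fails at j=4)
  i=4: ✗ (fails at j=4)
  i=5: ✗ (fails at j=5)
  i=6: ✗ (fails at j=6)
  i=7: ✓ (all of [7,8])
  i=8: ✗ (fails at j=9)
  i=9: ✗ (fails at j=9)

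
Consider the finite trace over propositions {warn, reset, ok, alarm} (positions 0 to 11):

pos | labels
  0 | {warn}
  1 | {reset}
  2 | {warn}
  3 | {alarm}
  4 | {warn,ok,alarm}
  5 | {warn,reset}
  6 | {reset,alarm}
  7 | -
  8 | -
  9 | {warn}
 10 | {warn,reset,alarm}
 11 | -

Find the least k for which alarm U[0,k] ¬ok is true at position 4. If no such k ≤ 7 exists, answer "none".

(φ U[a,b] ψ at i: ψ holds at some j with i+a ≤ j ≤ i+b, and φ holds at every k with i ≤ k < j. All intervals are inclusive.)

Need earliest j ≥ 4 with ¬ok, and alarm at every k in [4,j-1].
  j=4: rhs fails.
  j=5: rhs holds; lhs holds on [4,4]. k = 1.

1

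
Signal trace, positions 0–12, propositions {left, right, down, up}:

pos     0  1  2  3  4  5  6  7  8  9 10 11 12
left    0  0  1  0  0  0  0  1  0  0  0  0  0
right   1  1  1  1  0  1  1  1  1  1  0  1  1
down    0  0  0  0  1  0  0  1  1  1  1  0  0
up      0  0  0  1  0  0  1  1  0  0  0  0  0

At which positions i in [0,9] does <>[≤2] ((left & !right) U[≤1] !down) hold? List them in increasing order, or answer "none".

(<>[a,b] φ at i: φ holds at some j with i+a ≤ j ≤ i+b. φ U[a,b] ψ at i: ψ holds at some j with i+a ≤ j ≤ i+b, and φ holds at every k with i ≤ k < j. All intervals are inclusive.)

0, 1, 2, 3, 4, 5, 6, 9

Evaluate at each i in [0,9]:
  i=0: ✓ (witness j=0)
  i=1: ✓ (witness j=1)
  i=2: ✓ (witness j=2)
  i=3: ✓ (witness j=3)
  i=4: ✓ (witness j=5)
  i=5: ✓ (witness j=5)
  i=6: ✓ (witness j=6)
  i=7: ✗ (none in [7,9])
  i=8: ✗ (none in [8,10])
  i=9: ✓ (witness j=11)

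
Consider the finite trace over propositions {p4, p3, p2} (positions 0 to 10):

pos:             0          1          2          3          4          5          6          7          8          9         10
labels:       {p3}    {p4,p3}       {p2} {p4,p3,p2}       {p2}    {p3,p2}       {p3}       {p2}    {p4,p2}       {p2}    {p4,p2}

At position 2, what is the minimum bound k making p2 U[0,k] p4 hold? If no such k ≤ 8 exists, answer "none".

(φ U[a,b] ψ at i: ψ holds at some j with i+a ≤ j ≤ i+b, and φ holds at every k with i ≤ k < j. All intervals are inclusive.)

Need earliest j ≥ 2 with p4, and p2 at every k in [2,j-1].
  j=2: rhs fails.
  j=3: rhs holds; lhs holds on [2,2]. k = 1.

1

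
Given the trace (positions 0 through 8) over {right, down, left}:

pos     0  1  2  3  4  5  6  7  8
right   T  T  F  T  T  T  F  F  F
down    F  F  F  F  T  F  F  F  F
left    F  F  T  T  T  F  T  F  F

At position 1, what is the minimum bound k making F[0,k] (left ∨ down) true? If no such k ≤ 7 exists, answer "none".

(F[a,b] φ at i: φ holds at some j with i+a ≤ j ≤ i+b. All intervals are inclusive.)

Scan j = 1,2,… for (left ∨ down):
  j=1: fails
  j=2: holds
First hit at j=2, so smallest k = 2-1 = 1.

1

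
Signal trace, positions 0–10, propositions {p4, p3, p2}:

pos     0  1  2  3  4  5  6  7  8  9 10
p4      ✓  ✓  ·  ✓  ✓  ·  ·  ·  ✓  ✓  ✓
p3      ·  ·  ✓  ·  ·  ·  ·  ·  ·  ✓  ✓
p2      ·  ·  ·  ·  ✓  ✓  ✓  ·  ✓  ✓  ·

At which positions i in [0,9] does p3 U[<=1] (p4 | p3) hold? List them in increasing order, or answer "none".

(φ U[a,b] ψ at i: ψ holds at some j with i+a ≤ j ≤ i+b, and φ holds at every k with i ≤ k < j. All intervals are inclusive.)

0, 1, 2, 3, 4, 8, 9

Evaluate at each i in [0,9]:
  i=0: ✓ (rhs at j=0)
  i=1: ✓ (rhs at j=1)
  i=2: ✓ (rhs at j=2)
  i=3: ✓ (rhs at j=3)
  i=4: ✓ (rhs at j=4)
  i=5: ✗ (no rhs in [5,6])
  i=6: ✗ (no rhs in [6,7])
  i=7: ✗ (lhs fails at k=7 before rhs at j=8)
  i=8: ✓ (rhs at j=8)
  i=9: ✓ (rhs at j=9)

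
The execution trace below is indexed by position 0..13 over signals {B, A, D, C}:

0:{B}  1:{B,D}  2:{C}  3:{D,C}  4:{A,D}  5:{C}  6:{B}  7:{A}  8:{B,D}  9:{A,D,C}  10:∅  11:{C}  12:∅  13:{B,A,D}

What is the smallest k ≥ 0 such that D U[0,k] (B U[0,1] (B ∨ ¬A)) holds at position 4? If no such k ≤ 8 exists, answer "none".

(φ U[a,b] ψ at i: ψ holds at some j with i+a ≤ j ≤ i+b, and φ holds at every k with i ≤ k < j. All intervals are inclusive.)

Need earliest j ≥ 4 with (B U[0,1] (B ∨ ¬A)), and D at every k in [4,j-1].
  j=4: rhs fails.
  j=5: rhs holds; lhs holds on [4,4]. k = 1.

1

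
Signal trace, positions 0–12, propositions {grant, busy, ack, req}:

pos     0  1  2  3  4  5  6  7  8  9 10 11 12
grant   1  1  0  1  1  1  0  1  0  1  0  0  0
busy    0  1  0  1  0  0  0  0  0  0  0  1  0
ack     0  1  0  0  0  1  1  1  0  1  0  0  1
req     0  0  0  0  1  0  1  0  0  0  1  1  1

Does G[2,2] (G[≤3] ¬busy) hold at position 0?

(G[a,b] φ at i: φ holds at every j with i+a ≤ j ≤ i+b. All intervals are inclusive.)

Check G[≤3] ¬busy at every j in [2,2]:
  j=2: fails at 3
Fails at j=2 → formula fails.

Does not hold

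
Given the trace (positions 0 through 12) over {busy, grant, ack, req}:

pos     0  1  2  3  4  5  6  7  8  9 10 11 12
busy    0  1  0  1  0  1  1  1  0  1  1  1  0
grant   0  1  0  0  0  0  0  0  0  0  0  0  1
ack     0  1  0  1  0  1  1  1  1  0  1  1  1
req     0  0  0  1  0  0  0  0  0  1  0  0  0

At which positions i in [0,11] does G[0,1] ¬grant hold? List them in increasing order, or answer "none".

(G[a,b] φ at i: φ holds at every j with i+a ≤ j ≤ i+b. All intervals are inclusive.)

Evaluate at each i in [0,11]:
  i=0: ✗ (fails at j=1)
  i=1: ✗ (fails at j=1)
  i=2: ✓ (all of [2,3])
  i=3: ✓ (all of [3,4])
  i=4: ✓ (all of [4,5])
  i=5: ✓ (all of [5,6])
  i=6: ✓ (all of [6,7])
  i=7: ✓ (all of [7,8])
  i=8: ✓ (all of [8,9])
  i=9: ✓ (all of [9,10])
  i=10: ✓ (all of [10,11])
  i=11: ✗ (fails at j=12)

2, 3, 4, 5, 6, 7, 8, 9, 10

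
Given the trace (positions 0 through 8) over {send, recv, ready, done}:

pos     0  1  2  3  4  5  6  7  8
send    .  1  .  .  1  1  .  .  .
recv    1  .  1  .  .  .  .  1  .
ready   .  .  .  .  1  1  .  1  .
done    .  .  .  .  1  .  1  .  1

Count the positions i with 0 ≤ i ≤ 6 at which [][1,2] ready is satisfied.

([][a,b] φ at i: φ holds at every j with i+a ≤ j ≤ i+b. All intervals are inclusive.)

Evaluate at each i in [0,6]:
  i=0: ✗ (fails at j=1)
  i=1: ✗ (fails at j=2)
  i=2: ✗ (fails at j=3)
  i=3: ✓ (all of [4,5])
  i=4: ✗ (fails at j=6)
  i=5: ✗ (fails at j=6)
  i=6: ✗ (fails at j=8)
Positions where it holds: {3} → 1.

1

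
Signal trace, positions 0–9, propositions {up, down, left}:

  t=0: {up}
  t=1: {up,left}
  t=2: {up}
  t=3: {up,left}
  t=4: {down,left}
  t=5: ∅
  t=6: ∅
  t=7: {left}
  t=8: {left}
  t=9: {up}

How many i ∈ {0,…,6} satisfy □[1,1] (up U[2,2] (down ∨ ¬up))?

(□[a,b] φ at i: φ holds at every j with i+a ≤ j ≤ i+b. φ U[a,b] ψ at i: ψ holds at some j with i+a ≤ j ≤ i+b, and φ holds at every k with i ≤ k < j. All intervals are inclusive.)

Evaluate at each i in [0,6]:
  i=0: ✗ (fails at j=1)
  i=1: ✓ (all of [2,2])
  i=2: ✗ (fails at j=3)
  i=3: ✗ (fails at j=4)
  i=4: ✗ (fails at j=5)
  i=5: ✗ (fails at j=6)
  i=6: ✗ (fails at j=7)
Positions where it holds: {1} → 1.

1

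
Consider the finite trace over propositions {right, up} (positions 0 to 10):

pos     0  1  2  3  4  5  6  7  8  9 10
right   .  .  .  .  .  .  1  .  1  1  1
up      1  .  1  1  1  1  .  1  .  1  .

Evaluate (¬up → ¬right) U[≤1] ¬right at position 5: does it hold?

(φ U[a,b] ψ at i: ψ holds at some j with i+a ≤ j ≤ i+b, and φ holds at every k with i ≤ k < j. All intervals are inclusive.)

Need some j in [5,6] with ¬right, and (¬up → ¬right) at every k in [5,j-1].
  j=5: ¬right holds; no prefix to check → satisfied.

Holds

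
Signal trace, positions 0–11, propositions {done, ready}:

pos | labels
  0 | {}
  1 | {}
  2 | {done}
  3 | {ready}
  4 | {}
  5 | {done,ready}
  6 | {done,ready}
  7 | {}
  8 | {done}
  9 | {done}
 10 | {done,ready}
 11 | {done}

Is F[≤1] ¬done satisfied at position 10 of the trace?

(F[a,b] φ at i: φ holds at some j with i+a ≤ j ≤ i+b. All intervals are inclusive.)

Check ¬done at each j in [10,11]:
  j=10: false
  j=11: false
No position in the window satisfies it → formula fails.

No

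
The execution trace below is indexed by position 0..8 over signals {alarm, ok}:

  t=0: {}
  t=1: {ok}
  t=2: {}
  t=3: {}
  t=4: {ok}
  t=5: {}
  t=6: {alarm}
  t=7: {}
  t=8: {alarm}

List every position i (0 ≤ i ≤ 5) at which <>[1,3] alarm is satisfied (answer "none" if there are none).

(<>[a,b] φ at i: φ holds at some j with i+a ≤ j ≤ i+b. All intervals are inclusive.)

3, 4, 5

Evaluate at each i in [0,5]:
  i=0: ✗ (none in [1,3])
  i=1: ✗ (none in [2,4])
  i=2: ✗ (none in [3,5])
  i=3: ✓ (witness j=6)
  i=4: ✓ (witness j=6)
  i=5: ✓ (witness j=6)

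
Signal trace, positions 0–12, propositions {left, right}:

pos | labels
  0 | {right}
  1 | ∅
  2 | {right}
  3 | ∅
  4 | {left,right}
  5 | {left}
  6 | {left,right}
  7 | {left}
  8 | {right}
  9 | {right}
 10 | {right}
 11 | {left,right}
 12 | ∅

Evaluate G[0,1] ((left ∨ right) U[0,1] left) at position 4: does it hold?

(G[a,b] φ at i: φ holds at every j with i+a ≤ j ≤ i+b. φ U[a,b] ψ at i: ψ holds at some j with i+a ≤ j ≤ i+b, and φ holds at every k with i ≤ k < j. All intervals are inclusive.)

Yes

Check ((left ∨ right) U[0,1] left) at every j in [4,5]:
  j=4: holds
  j=5: holds
All positions satisfy it → formula holds.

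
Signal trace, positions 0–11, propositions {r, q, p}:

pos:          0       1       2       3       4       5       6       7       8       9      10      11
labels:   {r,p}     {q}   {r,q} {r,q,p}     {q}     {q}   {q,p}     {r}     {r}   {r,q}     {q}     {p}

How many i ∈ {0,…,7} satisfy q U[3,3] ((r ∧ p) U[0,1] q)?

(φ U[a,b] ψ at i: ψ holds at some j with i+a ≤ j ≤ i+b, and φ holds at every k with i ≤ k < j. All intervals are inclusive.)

Evaluate at each i in [0,7]:
  i=0: ✗ (lhs fails at k=0 before rhs at j=3)
  i=1: ✓ (rhs at j=4; lhs holds on [1,3])
  i=2: ✓ (rhs at j=5; lhs holds on [2,4])
  i=3: ✓ (rhs at j=6; lhs holds on [3,5])
  i=4: ✗ (no rhs in [7,7])
  i=5: ✗ (no rhs in [8,8])
  i=6: ✗ (lhs fails at k=7 before rhs at j=9)
  i=7: ✗ (lhs fails at k=7 before rhs at j=10)
Positions where it holds: {1, 2, 3} → 3.

3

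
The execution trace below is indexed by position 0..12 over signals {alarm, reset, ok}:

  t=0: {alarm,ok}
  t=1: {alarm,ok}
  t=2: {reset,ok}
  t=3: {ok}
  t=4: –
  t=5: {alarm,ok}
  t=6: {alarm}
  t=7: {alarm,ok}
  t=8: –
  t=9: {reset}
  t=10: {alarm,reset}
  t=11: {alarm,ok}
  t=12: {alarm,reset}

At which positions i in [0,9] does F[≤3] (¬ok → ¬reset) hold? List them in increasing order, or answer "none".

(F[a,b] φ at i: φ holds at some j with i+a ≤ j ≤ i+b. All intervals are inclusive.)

0, 1, 2, 3, 4, 5, 6, 7, 8, 9

Evaluate at each i in [0,9]:
  i=0: ✓ (witness j=0)
  i=1: ✓ (witness j=1)
  i=2: ✓ (witness j=2)
  i=3: ✓ (witness j=3)
  i=4: ✓ (witness j=4)
  i=5: ✓ (witness j=5)
  i=6: ✓ (witness j=6)
  i=7: ✓ (witness j=7)
  i=8: ✓ (witness j=8)
  i=9: ✓ (witness j=11)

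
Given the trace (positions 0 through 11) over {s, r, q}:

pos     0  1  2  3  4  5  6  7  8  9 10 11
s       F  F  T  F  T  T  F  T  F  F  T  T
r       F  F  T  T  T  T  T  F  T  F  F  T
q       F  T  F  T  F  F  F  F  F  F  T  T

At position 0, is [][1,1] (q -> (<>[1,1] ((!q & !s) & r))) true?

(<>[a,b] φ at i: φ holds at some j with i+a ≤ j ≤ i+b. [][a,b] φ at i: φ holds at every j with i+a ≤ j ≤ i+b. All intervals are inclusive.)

Check (q -> (<>[1,1] ((!q & !s) & r))) at every j in [1,1]:
  j=1: antecedent true; consequent fails (none in [2,2]) → ✗
Fails at j=1 → formula fails.

Does not hold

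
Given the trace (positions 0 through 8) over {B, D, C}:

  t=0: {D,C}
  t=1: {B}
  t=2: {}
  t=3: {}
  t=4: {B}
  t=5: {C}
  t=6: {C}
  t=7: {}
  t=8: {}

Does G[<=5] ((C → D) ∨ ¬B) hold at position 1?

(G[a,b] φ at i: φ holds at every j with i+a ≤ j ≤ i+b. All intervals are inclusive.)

Check ((C → D) ∨ ¬B) at every j in [1,6]:
  j=1: true
  j=2: true
  j=3: true
  j=4: true
  j=5: true
  j=6: true
All positions satisfy it → formula holds.

True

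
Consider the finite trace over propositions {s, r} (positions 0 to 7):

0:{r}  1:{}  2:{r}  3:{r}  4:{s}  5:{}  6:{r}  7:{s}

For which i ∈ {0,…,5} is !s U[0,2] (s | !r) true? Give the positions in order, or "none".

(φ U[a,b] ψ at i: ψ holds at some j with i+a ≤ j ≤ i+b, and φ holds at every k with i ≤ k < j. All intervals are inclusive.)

Evaluate at each i in [0,5]:
  i=0: ✓ (rhs at j=1; lhs holds on [0,0])
  i=1: ✓ (rhs at j=1)
  i=2: ✓ (rhs at j=4; lhs holds on [2,3])
  i=3: ✓ (rhs at j=4; lhs holds on [3,3])
  i=4: ✓ (rhs at j=4)
  i=5: ✓ (rhs at j=5)

0, 1, 2, 3, 4, 5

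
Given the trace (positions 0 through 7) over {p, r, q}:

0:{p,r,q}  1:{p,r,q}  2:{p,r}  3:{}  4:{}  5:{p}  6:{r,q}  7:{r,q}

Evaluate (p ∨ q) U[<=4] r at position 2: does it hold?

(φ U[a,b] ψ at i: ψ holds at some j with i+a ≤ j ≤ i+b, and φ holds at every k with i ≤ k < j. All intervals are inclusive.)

Holds

Need some j in [2,6] with r, and (p ∨ q) at every k in [2,j-1].
  j=2: r holds; no prefix to check → satisfied.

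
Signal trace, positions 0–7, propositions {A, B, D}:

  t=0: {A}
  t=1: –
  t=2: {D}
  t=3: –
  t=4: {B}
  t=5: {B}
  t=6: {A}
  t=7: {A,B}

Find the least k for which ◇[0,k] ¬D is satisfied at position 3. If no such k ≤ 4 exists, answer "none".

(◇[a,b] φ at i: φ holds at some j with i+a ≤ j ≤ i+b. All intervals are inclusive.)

0

Scan j = 3,4,… for ¬D:
  j=3: holds
First hit at j=3, so smallest k = 3-3 = 0.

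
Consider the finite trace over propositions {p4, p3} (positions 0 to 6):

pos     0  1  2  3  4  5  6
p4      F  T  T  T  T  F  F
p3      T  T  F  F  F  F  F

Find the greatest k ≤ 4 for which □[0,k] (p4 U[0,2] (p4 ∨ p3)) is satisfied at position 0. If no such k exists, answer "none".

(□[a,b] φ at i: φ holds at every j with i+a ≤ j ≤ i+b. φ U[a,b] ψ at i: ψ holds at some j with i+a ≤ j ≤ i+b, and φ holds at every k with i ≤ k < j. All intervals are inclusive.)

(p4 U[0,2] (p4 ∨ p3)) must hold from j=0 onward; find where it first fails.
  j=0: holds
  j=1: holds
  j=2: holds
  j=3: holds
  j=4: holds
Holds through j=4; largest k = 4.

4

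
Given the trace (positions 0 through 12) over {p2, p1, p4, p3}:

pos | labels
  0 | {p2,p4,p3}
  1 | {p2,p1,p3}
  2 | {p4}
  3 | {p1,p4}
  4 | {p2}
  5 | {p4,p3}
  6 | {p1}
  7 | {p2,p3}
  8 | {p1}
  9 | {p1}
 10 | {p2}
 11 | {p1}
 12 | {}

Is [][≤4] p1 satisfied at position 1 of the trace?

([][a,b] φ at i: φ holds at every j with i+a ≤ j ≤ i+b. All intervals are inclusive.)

Check p1 at every j in [1,5]:
  j=1: true
  j=2: false
  j=3: true
  j=4: false
  j=5: false
Fails at j=2 → formula fails.

Does not hold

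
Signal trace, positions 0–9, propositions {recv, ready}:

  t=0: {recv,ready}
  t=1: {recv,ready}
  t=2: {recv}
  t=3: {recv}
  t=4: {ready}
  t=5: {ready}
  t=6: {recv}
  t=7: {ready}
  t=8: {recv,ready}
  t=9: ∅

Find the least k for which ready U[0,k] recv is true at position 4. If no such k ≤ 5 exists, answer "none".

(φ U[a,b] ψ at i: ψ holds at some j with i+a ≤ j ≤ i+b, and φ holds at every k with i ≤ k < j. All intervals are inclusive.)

2

Need earliest j ≥ 4 with recv, and ready at every k in [4,j-1].
  j=4: rhs fails.
  j=5: rhs fails.
  j=6: rhs holds; lhs holds on [4,5]. k = 2.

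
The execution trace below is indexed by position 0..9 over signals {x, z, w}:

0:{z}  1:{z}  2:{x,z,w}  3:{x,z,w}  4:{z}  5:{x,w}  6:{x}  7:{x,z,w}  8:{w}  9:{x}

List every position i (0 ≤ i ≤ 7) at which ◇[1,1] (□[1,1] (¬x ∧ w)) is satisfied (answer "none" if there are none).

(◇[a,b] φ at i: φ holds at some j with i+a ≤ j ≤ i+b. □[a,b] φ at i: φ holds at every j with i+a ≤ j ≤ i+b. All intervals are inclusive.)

Evaluate at each i in [0,7]:
  i=0: ✗ (none in [1,1])
  i=1: ✗ (none in [2,2])
  i=2: ✗ (none in [3,3])
  i=3: ✗ (none in [4,4])
  i=4: ✗ (none in [5,5])
  i=5: ✗ (none in [6,6])
  i=6: ✓ (witness j=7)
  i=7: ✗ (none in [8,8])

6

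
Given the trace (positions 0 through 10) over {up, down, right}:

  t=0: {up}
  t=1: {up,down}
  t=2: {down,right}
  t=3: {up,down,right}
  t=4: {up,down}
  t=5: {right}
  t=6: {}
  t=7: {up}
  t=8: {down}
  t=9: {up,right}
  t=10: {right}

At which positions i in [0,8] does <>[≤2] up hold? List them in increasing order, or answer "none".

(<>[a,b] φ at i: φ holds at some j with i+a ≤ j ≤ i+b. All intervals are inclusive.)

Evaluate at each i in [0,8]:
  i=0: ✓ (witness j=0)
  i=1: ✓ (witness j=1)
  i=2: ✓ (witness j=3)
  i=3: ✓ (witness j=3)
  i=4: ✓ (witness j=4)
  i=5: ✓ (witness j=7)
  i=6: ✓ (witness j=7)
  i=7: ✓ (witness j=7)
  i=8: ✓ (witness j=9)

0, 1, 2, 3, 4, 5, 6, 7, 8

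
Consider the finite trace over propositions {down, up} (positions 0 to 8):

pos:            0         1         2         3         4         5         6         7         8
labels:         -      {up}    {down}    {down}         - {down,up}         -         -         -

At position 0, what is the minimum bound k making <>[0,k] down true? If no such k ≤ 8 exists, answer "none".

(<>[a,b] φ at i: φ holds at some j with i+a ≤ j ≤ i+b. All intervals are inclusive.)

Scan j = 0,1,… for down:
  j=0: fails
  j=1: fails
  j=2: holds
First hit at j=2, so smallest k = 2-0 = 2.

2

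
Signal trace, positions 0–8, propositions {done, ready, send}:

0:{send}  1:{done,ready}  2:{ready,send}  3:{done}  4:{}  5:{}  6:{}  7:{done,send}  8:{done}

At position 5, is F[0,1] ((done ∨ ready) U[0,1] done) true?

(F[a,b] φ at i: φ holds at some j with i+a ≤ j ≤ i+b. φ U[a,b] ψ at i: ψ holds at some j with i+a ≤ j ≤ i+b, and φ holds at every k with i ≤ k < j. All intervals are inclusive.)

Check ((done ∨ ready) U[0,1] done) at each j in [5,6]:
  j=5: fails
  j=6: fails
No position in the window satisfies it → formula fails.

False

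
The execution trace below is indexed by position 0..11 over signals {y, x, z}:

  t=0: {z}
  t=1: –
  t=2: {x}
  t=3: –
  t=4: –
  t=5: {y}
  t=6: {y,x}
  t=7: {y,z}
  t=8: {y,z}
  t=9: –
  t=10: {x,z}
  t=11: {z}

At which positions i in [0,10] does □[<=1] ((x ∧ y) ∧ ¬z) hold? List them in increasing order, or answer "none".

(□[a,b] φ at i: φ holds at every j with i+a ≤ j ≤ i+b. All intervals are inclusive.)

Evaluate at each i in [0,10]:
  i=0: ✗ (fails at j=0)
  i=1: ✗ (fails at j=1)
  i=2: ✗ (fails at j=2)
  i=3: ✗ (fails at j=3)
  i=4: ✗ (fails at j=4)
  i=5: ✗ (fails at j=5)
  i=6: ✗ (fails at j=7)
  i=7: ✗ (fails at j=7)
  i=8: ✗ (fails at j=8)
  i=9: ✗ (fails at j=9)
  i=10: ✗ (fails at j=10)

none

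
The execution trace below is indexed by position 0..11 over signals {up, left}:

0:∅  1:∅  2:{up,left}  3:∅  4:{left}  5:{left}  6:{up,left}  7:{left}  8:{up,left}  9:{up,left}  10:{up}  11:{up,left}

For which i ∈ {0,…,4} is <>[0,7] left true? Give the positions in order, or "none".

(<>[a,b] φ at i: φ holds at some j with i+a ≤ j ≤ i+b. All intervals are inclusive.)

Evaluate at each i in [0,4]:
  i=0: ✓ (witness j=2)
  i=1: ✓ (witness j=2)
  i=2: ✓ (witness j=2)
  i=3: ✓ (witness j=4)
  i=4: ✓ (witness j=4)

0, 1, 2, 3, 4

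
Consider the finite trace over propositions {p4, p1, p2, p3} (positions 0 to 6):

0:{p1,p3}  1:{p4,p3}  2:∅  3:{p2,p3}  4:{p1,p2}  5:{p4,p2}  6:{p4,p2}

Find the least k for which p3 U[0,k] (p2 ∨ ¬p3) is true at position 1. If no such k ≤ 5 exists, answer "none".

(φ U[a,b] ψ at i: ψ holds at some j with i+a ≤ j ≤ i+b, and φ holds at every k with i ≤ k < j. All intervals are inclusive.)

Need earliest j ≥ 1 with (p2 ∨ ¬p3), and p3 at every k in [1,j-1].
  j=1: rhs fails.
  j=2: rhs holds; lhs holds on [1,1]. k = 1.

1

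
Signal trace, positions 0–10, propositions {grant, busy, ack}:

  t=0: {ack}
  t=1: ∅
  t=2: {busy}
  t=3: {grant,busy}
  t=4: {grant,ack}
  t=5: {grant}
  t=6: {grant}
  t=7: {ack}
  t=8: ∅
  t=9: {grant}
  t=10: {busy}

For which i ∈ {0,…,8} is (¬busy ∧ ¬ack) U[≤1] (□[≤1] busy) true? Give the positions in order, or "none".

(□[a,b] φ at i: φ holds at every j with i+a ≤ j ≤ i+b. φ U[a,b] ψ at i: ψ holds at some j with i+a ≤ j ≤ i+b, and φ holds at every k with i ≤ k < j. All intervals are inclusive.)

Evaluate at each i in [0,8]:
  i=0: ✗ (no rhs in [0,1])
  i=1: ✓ (rhs at j=2; lhs holds on [1,1])
  i=2: ✓ (rhs at j=2)
  i=3: ✗ (no rhs in [3,4])
  i=4: ✗ (no rhs in [4,5])
  i=5: ✗ (no rhs in [5,6])
  i=6: ✗ (no rhs in [6,7])
  i=7: ✗ (no rhs in [7,8])
  i=8: ✗ (no rhs in [8,9])

1, 2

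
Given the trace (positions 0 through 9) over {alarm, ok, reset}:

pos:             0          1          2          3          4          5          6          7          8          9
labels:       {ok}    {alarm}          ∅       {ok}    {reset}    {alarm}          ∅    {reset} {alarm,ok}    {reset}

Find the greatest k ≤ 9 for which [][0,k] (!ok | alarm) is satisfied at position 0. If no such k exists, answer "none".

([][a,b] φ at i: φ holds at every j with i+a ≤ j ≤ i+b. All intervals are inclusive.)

none

(!ok | alarm) must hold from j=0 onward; find where it first fails.
  j=0: fails → no k works.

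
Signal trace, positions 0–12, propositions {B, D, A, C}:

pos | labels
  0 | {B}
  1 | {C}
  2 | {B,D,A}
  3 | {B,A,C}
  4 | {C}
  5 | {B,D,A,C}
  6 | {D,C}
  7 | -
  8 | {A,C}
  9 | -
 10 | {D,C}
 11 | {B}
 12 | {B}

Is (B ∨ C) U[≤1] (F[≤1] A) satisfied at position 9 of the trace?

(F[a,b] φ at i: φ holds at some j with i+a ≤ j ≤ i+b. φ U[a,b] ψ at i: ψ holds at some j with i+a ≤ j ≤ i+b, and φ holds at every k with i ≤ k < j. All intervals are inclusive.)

Does not hold

Need some j in [9,10] with F[≤1] A, and (B ∨ C) at every k in [9,j-1].
  j=9: F[≤1] A — fails (none in [9,10]).
  j=10: F[≤1] A — fails (none in [10,11]).
No j in the window works → until fails.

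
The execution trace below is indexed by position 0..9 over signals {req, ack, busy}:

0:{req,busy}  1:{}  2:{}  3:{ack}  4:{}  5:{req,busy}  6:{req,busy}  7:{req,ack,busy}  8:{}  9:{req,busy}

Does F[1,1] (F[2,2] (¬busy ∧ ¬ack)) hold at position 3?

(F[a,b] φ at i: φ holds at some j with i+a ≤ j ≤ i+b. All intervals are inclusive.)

Does not hold

Check F[2,2] (¬busy ∧ ¬ack) at each j in [4,4]:
  j=4: fails (none in [6,6])
No position in the window satisfies it → formula fails.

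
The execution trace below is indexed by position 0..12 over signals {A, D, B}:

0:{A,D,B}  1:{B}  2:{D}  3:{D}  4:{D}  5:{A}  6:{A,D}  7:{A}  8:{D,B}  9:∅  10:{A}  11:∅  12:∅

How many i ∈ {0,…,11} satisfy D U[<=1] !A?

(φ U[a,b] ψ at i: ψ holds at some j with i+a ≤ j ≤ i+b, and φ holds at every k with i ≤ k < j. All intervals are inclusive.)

8

Evaluate at each i in [0,11]:
  i=0: ✓ (rhs at j=1; lhs holds on [0,0])
  i=1: ✓ (rhs at j=1)
  i=2: ✓ (rhs at j=2)
  i=3: ✓ (rhs at j=3)
  i=4: ✓ (rhs at j=4)
  i=5: ✗ (no rhs in [5,6])
  i=6: ✗ (no rhs in [6,7])
  i=7: ✗ (lhs fails at k=7 before rhs at j=8)
  i=8: ✓ (rhs at j=8)
  i=9: ✓ (rhs at j=9)
  i=10: ✗ (lhs fails at k=10 before rhs at j=11)
  i=11: ✓ (rhs at j=11)
Positions where it holds: {0, 1, 2, 3, 4, 8, 9, 11} → 8.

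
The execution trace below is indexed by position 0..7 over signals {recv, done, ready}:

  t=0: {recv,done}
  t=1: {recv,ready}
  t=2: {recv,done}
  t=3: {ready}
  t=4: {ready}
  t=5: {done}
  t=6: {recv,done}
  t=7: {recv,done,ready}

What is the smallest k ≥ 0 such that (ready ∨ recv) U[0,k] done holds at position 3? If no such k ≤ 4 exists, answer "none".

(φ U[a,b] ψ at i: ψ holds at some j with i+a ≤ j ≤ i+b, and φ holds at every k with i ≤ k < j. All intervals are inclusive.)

2

Need earliest j ≥ 3 with done, and (ready ∨ recv) at every k in [3,j-1].
  j=3: rhs fails.
  j=4: rhs fails.
  j=5: rhs holds; lhs holds on [3,4]. k = 2.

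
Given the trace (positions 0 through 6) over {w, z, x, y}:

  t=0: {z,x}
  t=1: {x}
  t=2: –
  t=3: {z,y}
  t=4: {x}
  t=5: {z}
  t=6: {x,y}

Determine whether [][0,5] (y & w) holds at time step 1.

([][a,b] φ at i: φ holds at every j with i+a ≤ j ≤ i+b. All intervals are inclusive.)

Does not hold

Check (y & w) at every j in [1,6]:
  j=1: false
  j=2: false
  j=3: false
  j=4: false
  j=5: false
  j=6: false
Fails at j=1 → formula fails.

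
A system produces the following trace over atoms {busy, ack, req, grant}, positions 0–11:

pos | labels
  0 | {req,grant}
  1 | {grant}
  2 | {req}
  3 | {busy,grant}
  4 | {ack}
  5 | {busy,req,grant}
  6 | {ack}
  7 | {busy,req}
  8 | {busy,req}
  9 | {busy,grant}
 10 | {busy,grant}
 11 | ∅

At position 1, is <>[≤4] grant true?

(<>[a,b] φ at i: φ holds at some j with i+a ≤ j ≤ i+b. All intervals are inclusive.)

Holds

Check grant at each j in [1,5]:
  j=1: true
  j=2: false
  j=3: true
  j=4: false
  j=5: true
Found at j=1 → formula holds.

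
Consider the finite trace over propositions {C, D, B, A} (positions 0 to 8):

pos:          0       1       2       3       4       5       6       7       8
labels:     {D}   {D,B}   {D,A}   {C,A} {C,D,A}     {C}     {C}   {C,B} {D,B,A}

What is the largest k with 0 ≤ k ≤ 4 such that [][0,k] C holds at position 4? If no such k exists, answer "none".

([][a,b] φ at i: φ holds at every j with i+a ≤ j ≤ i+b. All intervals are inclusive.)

C must hold from j=4 onward; find where it first fails.
  j=4: holds
  j=5: holds
  j=6: holds
  j=7: holds
  j=8: fails
Holds on [4,7], so largest k = 3.

3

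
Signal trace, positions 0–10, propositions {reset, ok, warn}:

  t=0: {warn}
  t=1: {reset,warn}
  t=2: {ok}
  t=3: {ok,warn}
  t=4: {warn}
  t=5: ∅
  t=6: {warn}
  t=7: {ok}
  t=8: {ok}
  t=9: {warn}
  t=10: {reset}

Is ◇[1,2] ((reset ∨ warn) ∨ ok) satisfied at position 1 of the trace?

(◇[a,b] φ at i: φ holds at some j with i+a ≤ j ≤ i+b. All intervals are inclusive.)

Check ((reset ∨ warn) ∨ ok) at each j in [2,3]:
  j=2: true
  j=3: true
Found at j=2 → formula holds.

True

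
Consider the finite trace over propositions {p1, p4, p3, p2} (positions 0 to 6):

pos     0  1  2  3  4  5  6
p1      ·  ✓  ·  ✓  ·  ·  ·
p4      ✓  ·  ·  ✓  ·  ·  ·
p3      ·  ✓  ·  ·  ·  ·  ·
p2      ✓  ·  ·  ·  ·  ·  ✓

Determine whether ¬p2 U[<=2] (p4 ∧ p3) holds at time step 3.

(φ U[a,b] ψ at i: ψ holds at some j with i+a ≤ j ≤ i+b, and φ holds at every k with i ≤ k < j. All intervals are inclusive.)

Does not hold

Need some j in [3,5] with (p4 ∧ p3), and ¬p2 at every k in [3,j-1].
  j=3: (p4 ∧ p3) false.
  j=4: (p4 ∧ p3) false.
  j=5: (p4 ∧ p3) false.
No j in the window works → until fails.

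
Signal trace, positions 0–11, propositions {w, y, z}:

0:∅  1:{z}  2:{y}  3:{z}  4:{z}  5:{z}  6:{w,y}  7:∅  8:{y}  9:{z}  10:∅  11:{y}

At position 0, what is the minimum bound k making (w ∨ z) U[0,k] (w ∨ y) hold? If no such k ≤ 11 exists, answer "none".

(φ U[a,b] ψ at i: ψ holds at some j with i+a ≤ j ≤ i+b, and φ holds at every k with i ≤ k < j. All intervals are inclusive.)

none

Need earliest j ≥ 0 with (w ∨ y), and (w ∨ z) at every k in [0,j-1].
  j=0: rhs fails.
  j=1: rhs fails.
  j=2: rhs holds but lhs fails at k=0.
  j=3: rhs fails.
  j=4: rhs fails.
  j=5: rhs fails.
  j=6: rhs holds but lhs fails at k=0.
  j=7: rhs fails.
  j=8: rhs holds but lhs fails at k=0.
  j=9: rhs fails.
  j=10: rhs fails.
  j=11: rhs holds but lhs fails at k=0.
No witness within the range → none.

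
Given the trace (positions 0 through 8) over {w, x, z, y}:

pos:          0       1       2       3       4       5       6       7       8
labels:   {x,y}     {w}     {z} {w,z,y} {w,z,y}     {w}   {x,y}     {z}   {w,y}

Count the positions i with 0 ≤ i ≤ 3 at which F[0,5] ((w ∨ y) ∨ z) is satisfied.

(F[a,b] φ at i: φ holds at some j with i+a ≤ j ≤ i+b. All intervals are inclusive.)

Evaluate at each i in [0,3]:
  i=0: ✓ (witness j=0)
  i=1: ✓ (witness j=1)
  i=2: ✓ (witness j=2)
  i=3: ✓ (witness j=3)
Positions where it holds: {0, 1, 2, 3} → 4.

4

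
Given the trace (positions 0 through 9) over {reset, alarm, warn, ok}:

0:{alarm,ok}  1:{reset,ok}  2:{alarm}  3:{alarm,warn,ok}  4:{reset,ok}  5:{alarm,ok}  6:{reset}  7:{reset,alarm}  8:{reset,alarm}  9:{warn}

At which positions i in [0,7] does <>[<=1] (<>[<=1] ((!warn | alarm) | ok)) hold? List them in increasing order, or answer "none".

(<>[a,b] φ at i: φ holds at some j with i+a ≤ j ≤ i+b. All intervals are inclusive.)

0, 1, 2, 3, 4, 5, 6, 7

Evaluate at each i in [0,7]:
  i=0: ✓ (witness j=0)
  i=1: ✓ (witness j=1)
  i=2: ✓ (witness j=2)
  i=3: ✓ (witness j=3)
  i=4: ✓ (witness j=4)
  i=5: ✓ (witness j=5)
  i=6: ✓ (witness j=6)
  i=7: ✓ (witness j=7)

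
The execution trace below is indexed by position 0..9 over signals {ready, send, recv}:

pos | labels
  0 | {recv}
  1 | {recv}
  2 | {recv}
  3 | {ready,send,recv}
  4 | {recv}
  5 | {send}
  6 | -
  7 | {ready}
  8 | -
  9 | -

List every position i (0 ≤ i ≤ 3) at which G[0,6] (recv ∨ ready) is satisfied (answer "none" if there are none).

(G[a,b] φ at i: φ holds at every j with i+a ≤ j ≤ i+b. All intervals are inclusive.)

none

Evaluate at each i in [0,3]:
  i=0: ✗ (fails at j=5)
  i=1: ✗ (fails at j=5)
  i=2: ✗ (fails at j=5)
  i=3: ✗ (fails at j=5)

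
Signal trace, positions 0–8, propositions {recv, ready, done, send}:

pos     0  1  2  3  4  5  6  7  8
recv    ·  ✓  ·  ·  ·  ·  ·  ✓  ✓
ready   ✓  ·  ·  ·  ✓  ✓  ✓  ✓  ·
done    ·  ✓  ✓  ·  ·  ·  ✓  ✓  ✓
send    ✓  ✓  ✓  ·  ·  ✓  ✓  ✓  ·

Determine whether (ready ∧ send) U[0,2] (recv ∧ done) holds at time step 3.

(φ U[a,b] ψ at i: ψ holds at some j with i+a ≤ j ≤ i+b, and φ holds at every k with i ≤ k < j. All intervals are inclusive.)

Need some j in [3,5] with (recv ∧ done), and (ready ∧ send) at every k in [3,j-1].
  j=3: (recv ∧ done) false.
  j=4: (recv ∧ done) false.
  j=5: (recv ∧ done) false.
No j in the window works → until fails.

Does not hold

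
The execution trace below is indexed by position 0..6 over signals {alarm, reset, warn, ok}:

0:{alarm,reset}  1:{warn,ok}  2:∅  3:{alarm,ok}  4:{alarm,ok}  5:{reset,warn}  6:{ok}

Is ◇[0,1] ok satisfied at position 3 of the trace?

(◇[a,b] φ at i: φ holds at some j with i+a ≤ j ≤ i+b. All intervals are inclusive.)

True

Check ok at each j in [3,4]:
  j=3: true
  j=4: true
Found at j=3 → formula holds.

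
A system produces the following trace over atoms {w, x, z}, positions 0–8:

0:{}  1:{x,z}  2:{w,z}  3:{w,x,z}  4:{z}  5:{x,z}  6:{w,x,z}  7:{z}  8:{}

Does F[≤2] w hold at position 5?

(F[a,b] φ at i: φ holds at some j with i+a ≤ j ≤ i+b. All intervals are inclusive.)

True

Check w at each j in [5,7]:
  j=5: false
  j=6: true
  j=7: false
Found at j=6 → formula holds.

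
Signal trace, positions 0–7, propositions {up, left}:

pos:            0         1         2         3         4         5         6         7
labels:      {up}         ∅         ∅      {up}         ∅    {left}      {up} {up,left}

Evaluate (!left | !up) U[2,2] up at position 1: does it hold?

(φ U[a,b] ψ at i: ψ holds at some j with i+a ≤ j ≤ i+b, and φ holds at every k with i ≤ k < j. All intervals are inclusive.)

Yes

Need some j in [3,3] with up, and (!left | !up) at every k in [1,j-1].
  j=3: up holds; (!left | !up) holds at every k in [1,2] → satisfied.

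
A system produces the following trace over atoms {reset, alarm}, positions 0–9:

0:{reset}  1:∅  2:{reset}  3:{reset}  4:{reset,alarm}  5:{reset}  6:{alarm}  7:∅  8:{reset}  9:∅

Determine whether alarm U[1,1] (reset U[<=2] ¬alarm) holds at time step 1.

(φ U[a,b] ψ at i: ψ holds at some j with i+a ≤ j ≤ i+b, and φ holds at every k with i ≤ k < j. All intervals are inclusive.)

Does not hold

Need some j in [2,2] with (reset U[<=2] ¬alarm), and alarm at every k in [1,j-1].
  j=2: (reset U[<=2] ¬alarm) holds, but alarm fails at k=1 → not this j.
No j in the window works → until fails.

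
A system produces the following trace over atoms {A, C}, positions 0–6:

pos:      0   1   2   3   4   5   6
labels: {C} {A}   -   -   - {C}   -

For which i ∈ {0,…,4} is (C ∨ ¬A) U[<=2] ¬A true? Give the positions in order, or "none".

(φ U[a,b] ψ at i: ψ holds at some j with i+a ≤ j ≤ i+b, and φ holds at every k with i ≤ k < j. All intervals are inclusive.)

Evaluate at each i in [0,4]:
  i=0: ✓ (rhs at j=0)
  i=1: ✗ (lhs fails at k=1 before rhs at j=2)
  i=2: ✓ (rhs at j=2)
  i=3: ✓ (rhs at j=3)
  i=4: ✓ (rhs at j=4)

0, 2, 3, 4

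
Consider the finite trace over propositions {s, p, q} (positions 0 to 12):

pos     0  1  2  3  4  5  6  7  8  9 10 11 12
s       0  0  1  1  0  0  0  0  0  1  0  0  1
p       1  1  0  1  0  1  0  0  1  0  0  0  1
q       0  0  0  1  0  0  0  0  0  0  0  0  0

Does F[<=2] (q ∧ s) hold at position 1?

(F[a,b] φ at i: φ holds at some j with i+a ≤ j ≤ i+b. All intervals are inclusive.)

Check (q ∧ s) at each j in [1,3]:
  j=1: false
  j=2: false
  j=3: true
Found at j=3 → formula holds.

Holds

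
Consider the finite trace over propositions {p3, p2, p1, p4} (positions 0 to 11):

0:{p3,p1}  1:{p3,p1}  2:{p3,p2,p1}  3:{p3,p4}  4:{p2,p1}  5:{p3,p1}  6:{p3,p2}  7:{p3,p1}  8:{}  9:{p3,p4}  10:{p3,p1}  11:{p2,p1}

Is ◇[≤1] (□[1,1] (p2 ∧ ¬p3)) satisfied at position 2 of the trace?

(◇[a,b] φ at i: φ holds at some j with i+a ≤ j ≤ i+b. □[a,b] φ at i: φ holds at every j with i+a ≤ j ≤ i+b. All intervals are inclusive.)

Holds

Check □[1,1] (p2 ∧ ¬p3) at each j in [2,3]:
  j=2: fails at 3
  j=3: holds on [4,4]
Found at j=3 → formula holds.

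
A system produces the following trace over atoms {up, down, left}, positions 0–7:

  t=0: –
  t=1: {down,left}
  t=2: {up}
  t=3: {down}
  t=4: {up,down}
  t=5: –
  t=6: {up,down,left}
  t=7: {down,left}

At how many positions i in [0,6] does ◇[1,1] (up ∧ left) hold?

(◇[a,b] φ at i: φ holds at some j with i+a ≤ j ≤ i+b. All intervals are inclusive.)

Evaluate at each i in [0,6]:
  i=0: ✗ (none in [1,1])
  i=1: ✗ (none in [2,2])
  i=2: ✗ (none in [3,3])
  i=3: ✗ (none in [4,4])
  i=4: ✗ (none in [5,5])
  i=5: ✓ (witness j=6)
  i=6: ✗ (none in [7,7])
Positions where it holds: {5} → 1.

1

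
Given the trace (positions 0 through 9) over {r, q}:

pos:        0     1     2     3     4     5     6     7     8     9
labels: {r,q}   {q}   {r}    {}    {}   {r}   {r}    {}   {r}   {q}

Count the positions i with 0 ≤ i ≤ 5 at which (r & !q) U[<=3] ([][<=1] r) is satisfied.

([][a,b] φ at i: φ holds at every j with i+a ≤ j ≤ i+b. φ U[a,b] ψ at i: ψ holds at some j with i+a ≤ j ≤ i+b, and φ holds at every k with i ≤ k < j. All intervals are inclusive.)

1

Evaluate at each i in [0,5]:
  i=0: ✗ (no rhs in [0,3])
  i=1: ✗ (no rhs in [1,4])
  i=2: ✗ (lhs fails at k=3 before rhs at j=5)
  i=3: ✗ (lhs fails at k=3 before rhs at j=5)
  i=4: ✗ (lhs fails at k=4 before rhs at j=5)
  i=5: ✓ (rhs at j=5)
Positions where it holds: {5} → 1.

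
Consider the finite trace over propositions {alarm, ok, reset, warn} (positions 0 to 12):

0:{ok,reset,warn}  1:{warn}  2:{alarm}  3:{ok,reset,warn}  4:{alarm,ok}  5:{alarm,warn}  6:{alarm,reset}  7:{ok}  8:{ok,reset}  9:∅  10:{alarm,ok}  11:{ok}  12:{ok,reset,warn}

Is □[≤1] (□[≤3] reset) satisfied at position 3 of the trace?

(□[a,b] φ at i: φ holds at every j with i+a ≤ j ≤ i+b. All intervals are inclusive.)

Check □[≤3] reset at every j in [3,4]:
  j=3: fails at 4
  j=4: fails at 4
Fails at j=3 → formula fails.

False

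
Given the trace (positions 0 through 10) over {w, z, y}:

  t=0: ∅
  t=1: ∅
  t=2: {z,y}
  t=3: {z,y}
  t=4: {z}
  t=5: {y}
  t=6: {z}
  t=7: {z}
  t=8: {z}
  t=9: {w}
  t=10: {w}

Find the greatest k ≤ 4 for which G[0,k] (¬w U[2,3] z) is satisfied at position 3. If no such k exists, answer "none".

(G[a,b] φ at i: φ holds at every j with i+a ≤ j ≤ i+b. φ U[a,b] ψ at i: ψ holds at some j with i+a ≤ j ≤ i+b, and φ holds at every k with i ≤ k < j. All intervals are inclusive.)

3

(¬w U[2,3] z) must hold from j=3 onward; find where it first fails.
  j=3: holds
  j=4: holds
  j=5: holds
  j=6: holds
  j=7: fails
Holds on [3,6], so largest k = 3.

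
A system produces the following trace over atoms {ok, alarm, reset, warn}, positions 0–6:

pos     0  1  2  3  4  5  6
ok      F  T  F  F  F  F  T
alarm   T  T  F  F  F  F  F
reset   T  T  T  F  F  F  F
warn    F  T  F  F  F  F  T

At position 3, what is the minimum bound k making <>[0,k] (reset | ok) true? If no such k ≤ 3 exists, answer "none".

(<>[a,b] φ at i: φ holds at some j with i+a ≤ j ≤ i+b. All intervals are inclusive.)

Scan j = 3,4,… for (reset | ok):
  j=3: fails
  j=4: fails
  j=5: fails
  j=6: holds
First hit at j=6, so smallest k = 6-3 = 3.

3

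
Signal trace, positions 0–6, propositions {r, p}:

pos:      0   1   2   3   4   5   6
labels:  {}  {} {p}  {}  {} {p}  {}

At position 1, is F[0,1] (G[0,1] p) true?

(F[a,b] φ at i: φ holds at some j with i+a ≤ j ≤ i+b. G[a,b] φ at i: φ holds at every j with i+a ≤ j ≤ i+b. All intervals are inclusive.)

No

Check G[0,1] p at each j in [1,2]:
  j=1: fails at 1
  j=2: fails at 3
No position in the window satisfies it → formula fails.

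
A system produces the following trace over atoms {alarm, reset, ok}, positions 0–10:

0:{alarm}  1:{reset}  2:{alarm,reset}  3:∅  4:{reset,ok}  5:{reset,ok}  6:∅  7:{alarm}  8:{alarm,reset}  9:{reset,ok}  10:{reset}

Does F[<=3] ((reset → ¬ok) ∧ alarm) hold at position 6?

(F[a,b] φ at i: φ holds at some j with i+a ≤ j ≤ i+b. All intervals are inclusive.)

Check ((reset → ¬ok) ∧ alarm) at each j in [6,9]:
  j=6: false
  j=7: true
  j=8: true
  j=9: false
Found at j=7 → formula holds.

Yes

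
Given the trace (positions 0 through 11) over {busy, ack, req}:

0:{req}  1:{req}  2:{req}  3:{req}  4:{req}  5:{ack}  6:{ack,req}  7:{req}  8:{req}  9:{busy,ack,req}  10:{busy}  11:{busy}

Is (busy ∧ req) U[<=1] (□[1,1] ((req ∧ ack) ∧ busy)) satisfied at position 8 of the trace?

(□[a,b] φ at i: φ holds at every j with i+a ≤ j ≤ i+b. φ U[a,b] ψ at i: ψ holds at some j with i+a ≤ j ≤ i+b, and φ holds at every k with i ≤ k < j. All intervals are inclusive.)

Holds

Need some j in [8,9] with □[1,1] ((req ∧ ack) ∧ busy), and (busy ∧ req) at every k in [8,j-1].
  j=8: □[1,1] ((req ∧ ack) ∧ busy) holds; no prefix to check → satisfied.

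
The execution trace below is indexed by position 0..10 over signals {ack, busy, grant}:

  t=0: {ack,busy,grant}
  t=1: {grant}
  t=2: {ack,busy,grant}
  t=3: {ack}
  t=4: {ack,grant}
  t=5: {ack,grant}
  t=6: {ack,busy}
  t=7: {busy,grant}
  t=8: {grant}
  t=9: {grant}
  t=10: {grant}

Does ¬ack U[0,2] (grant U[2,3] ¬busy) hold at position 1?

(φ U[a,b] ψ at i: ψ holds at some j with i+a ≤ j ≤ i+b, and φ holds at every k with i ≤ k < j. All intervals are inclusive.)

Holds

Need some j in [1,3] with (grant U[2,3] ¬busy), and ¬ack at every k in [1,j-1].
  j=1: (grant U[2,3] ¬busy) holds; no prefix to check → satisfied.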